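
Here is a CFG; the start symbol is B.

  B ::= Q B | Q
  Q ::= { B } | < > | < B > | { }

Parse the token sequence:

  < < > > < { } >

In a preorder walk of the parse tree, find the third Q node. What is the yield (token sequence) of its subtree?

[B [Q < [B [Q < >]] >] [B [Q < [B [Q { }]] >]]]

< { } >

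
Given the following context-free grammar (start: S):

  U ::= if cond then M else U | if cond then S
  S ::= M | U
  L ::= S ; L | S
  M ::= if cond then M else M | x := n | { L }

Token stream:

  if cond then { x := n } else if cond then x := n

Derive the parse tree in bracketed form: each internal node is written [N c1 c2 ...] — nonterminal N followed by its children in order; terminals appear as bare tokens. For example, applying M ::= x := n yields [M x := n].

[S [U if cond then [M { [L [S [M x := n]]] }] else [U if cond then [S [M x := n]]]]]

S
U
if cond then M else U
if cond then { L } else U
if cond then { S } else U
if cond then { M } else U
if cond then { x := n } else U
if cond then { x := n } else if cond then S
if cond then { x := n } else if cond then M
if cond then { x := n } else if cond then x := n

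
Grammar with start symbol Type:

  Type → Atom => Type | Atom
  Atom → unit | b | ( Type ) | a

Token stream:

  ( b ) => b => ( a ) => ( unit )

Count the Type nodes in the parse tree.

7

[Type [Atom ( [Type [Atom b]] )] => [Type [Atom b] => [Type [Atom ( [Type [Atom a]] )] => [Type [Atom ( [Type [Atom unit]] )]]]]]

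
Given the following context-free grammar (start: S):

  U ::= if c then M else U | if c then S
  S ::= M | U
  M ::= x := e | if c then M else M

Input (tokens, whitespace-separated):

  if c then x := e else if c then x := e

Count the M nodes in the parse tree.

2

[S [U if c then [M x := e] else [U if c then [S [M x := e]]]]]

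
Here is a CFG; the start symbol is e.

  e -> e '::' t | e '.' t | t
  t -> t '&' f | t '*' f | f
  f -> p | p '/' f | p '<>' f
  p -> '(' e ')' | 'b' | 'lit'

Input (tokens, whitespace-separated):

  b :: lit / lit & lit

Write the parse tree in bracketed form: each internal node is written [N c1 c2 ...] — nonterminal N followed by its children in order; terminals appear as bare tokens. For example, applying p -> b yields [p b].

[e [e [t [f [p b]]]] :: [t [t [f [p lit] / [f [p lit]]]] & [f [p lit]]]]

e
e :: t
t :: t
f :: t
p :: t
b :: t
b :: t & f
b :: f & f
b :: p / f & f
b :: lit / f & f
b :: lit / p & f
b :: lit / lit & f
b :: lit / lit & p
b :: lit / lit & lit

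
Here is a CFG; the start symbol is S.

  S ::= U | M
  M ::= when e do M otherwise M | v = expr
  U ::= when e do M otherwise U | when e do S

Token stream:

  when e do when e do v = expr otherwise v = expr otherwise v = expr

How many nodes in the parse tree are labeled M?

[S [M when e do [M when e do [M v = expr] otherwise [M v = expr]] otherwise [M v = expr]]]

5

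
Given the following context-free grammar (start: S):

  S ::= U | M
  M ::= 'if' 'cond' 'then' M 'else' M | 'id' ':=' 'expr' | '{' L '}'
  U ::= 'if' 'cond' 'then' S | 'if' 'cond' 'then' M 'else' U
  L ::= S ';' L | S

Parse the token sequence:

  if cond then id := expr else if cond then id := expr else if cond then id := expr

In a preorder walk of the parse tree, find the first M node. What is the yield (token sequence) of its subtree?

[S [U if cond then [M id := expr] else [U if cond then [M id := expr] else [U if cond then [S [M id := expr]]]]]]

id := expr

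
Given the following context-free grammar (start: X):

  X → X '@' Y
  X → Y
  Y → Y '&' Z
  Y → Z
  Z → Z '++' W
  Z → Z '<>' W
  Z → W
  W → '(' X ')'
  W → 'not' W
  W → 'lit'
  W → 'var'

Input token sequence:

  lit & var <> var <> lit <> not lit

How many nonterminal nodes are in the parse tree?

[X [Y [Y [Z [W lit]]] & [Z [Z [Z [Z [W var]] <> [W var]] <> [W lit]] <> [W not [W lit]]]]]

14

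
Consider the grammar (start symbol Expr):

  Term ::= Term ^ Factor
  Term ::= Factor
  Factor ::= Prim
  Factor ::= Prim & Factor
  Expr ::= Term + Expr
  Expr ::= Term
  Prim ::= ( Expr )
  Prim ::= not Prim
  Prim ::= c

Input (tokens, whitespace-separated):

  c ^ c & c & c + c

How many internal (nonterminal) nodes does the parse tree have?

[Expr [Term [Term [Factor [Prim c]]] ^ [Factor [Prim c] & [Factor [Prim c] & [Factor [Prim c]]]]] + [Expr [Term [Factor [Prim c]]]]]

15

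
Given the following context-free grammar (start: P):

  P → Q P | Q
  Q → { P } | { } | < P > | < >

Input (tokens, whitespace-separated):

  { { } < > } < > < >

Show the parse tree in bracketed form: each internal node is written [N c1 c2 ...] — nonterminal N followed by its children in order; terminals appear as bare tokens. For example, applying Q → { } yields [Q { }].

P
Q P
{ P } P
{ Q P } P
{ { } P } P
{ { } Q } P
{ { } < > } P
{ { } < > } Q P
{ { } < > } < > P
{ { } < > } < > Q
{ { } < > } < > < >

[P [Q { [P [Q { }] [P [Q < >]]] }] [P [Q < >] [P [Q < >]]]]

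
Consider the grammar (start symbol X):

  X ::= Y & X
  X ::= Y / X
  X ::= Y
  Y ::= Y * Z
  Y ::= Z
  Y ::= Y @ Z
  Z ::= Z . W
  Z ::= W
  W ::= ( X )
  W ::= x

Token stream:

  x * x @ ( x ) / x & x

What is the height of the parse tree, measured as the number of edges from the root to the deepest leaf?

[X [Y [Y [Y [Z [W x]]] * [Z [W x]]] @ [Z [W ( [X [Y [Z [W x]]]] )]]] / [X [Y [Z [W x]]] & [X [Y [Z [W x]]]]]]

8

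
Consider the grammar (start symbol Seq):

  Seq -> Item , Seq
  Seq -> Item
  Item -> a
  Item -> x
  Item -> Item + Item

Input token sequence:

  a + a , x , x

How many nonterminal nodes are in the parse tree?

8

[Seq [Item [Item a] + [Item a]] , [Seq [Item x] , [Seq [Item x]]]]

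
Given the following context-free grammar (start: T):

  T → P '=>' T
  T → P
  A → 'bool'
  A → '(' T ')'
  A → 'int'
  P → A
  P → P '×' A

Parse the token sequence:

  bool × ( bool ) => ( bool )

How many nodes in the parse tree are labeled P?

[T [P [P [A bool]] × [A ( [T [P [A bool]]] )]] => [T [P [A ( [T [P [A bool]]] )]]]]

5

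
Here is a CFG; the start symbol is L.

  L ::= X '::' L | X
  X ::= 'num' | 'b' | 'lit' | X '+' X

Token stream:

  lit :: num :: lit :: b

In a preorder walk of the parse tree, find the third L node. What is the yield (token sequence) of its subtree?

[L [X lit] :: [L [X num] :: [L [X lit] :: [L [X b]]]]]

lit :: b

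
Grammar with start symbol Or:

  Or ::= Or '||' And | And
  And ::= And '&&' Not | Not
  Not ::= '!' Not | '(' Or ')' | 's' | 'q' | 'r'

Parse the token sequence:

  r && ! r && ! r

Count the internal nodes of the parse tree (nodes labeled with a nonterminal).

[Or [And [And [And [Not r]] && [Not ! [Not r]]] && [Not ! [Not r]]]]

9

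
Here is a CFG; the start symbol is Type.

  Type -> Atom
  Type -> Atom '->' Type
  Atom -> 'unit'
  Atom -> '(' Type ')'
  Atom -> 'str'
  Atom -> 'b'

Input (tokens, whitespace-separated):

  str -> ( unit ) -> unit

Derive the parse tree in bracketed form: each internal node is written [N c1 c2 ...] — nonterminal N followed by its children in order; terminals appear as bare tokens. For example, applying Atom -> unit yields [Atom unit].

Type
Atom -> Type
str -> Type
str -> Atom -> Type
str -> ( Type ) -> Type
str -> ( Atom ) -> Type
str -> ( unit ) -> Type
str -> ( unit ) -> Atom
str -> ( unit ) -> unit

[Type [Atom str] -> [Type [Atom ( [Type [Atom unit]] )] -> [Type [Atom unit]]]]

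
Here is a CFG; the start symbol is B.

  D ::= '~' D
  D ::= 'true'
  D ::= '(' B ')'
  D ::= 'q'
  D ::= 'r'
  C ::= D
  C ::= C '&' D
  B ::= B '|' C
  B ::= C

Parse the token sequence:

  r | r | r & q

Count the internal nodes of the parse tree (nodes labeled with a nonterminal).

[B [B [B [C [D r]]] | [C [D r]]] | [C [C [D r]] & [D q]]]

11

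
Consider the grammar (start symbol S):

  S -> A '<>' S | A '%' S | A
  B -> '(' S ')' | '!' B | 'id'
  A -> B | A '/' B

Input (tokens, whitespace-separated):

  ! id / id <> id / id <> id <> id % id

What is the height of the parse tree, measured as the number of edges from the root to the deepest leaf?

7

[S [A [A [B ! [B id]]] / [B id]] <> [S [A [A [B id]] / [B id]] <> [S [A [B id]] <> [S [A [B id]] % [S [A [B id]]]]]]]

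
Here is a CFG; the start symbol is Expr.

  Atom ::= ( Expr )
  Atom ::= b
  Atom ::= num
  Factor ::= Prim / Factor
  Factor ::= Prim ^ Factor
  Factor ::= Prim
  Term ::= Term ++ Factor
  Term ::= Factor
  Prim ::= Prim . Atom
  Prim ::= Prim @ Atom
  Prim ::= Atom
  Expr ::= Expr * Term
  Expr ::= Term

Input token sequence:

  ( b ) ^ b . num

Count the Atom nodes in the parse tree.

4

[Expr [Term [Factor [Prim [Atom ( [Expr [Term [Factor [Prim [Atom b]]]]] )]] ^ [Factor [Prim [Prim [Atom b]] . [Atom num]]]]]]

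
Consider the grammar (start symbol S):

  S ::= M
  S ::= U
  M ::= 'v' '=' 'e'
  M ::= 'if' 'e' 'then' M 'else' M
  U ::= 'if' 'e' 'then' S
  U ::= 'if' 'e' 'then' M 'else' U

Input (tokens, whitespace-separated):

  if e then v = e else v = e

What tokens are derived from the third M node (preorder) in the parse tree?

[S [M if e then [M v = e] else [M v = e]]]

v = e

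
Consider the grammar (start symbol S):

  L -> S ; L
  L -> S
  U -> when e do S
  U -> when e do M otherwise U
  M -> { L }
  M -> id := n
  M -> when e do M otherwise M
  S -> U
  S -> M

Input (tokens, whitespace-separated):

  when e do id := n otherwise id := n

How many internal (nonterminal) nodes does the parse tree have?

4

[S [M when e do [M id := n] otherwise [M id := n]]]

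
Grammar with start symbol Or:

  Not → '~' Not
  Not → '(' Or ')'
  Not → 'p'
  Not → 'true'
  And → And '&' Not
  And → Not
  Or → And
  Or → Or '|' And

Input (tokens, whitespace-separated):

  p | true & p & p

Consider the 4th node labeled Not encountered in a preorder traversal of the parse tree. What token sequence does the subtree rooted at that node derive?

p

[Or [Or [And [Not p]]] | [And [And [And [Not true]] & [Not p]] & [Not p]]]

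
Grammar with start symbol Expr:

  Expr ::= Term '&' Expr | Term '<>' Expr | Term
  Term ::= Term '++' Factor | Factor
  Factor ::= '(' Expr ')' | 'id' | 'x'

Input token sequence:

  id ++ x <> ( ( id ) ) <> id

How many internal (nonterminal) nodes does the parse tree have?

[Expr [Term [Term [Factor id]] ++ [Factor x]] <> [Expr [Term [Factor ( [Expr [Term [Factor ( [Expr [Term [Factor id]]] )]]] )]] <> [Expr [Term [Factor id]]]]]

17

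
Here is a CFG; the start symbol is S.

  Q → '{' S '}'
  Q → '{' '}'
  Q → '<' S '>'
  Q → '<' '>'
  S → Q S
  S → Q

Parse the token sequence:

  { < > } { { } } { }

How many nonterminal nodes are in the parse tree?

[S [Q { [S [Q < >]] }] [S [Q { [S [Q { }]] }] [S [Q { }]]]]

10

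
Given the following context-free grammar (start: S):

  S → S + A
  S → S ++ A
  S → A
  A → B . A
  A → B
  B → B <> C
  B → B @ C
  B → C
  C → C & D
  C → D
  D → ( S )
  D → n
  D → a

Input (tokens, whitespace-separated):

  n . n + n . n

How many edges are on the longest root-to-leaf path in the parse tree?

[S [S [A [B [C [D n]]] . [A [B [C [D n]]]]]] + [A [B [C [D n]]] . [A [B [C [D n]]]]]]

7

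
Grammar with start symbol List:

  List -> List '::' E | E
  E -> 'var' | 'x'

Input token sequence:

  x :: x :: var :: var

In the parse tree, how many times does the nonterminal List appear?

4

[List [List [List [List [E x]] :: [E x]] :: [E var]] :: [E var]]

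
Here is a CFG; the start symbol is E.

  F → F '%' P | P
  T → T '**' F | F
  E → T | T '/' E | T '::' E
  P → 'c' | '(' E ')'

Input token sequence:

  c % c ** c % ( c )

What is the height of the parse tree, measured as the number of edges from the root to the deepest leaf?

[E [T [T [F [F [P c]] % [P c]]] ** [F [F [P c]] % [P ( [E [T [F [P c]]]] )]]]]

8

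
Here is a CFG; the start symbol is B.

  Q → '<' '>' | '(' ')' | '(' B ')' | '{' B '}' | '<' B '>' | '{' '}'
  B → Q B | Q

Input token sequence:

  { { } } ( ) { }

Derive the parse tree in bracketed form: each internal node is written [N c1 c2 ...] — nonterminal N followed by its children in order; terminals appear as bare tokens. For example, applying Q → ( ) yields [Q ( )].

B
Q B
{ B } B
{ Q } B
{ { } } B
{ { } } Q B
{ { } } ( ) B
{ { } } ( ) Q
{ { } } ( ) { }

[B [Q { [B [Q { }]] }] [B [Q ( )] [B [Q { }]]]]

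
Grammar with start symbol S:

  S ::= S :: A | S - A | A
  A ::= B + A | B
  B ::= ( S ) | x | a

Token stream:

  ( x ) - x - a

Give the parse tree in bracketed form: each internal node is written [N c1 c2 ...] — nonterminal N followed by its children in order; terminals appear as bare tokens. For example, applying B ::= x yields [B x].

[S [S [S [A [B ( [S [A [B x]]] )]]] - [A [B x]]] - [A [B a]]]

S
S - A
S - A - A
A - A - A
B - A - A
( S ) - A - A
( A ) - A - A
( B ) - A - A
( x ) - A - A
( x ) - B - A
( x ) - x - A
( x ) - x - B
( x ) - x - a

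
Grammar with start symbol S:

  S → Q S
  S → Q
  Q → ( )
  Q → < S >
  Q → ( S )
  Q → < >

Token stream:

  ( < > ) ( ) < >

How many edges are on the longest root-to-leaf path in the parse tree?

4

[S [Q ( [S [Q < >]] )] [S [Q ( )] [S [Q < >]]]]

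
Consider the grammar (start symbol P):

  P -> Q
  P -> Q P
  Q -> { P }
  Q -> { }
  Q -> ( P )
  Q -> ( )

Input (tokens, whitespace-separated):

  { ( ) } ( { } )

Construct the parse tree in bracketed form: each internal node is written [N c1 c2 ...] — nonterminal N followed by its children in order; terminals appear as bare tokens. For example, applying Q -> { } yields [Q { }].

[P [Q { [P [Q ( )]] }] [P [Q ( [P [Q { }]] )]]]

P
Q P
{ P } P
{ Q } P
{ ( ) } P
{ ( ) } Q
{ ( ) } ( P )
{ ( ) } ( Q )
{ ( ) } ( { } )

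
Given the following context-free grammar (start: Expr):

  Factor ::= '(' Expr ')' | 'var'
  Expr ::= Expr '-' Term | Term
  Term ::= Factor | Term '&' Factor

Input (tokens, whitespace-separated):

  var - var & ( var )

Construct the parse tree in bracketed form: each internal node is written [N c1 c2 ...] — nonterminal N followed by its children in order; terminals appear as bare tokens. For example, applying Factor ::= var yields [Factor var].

[Expr [Expr [Term [Factor var]]] - [Term [Term [Factor var]] & [Factor ( [Expr [Term [Factor var]]] )]]]

Expr
Expr - Term
Term - Term
Factor - Term
var - Term
var - Term & Factor
var - Factor & Factor
var - var & Factor
var - var & ( Expr )
var - var & ( Term )
var - var & ( Factor )
var - var & ( var )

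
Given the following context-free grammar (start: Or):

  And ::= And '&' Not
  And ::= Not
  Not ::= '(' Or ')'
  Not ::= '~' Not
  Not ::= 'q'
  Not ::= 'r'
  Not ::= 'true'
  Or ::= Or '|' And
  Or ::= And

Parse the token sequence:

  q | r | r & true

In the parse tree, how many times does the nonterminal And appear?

[Or [Or [Or [And [Not q]]] | [And [Not r]]] | [And [And [Not r]] & [Not true]]]

4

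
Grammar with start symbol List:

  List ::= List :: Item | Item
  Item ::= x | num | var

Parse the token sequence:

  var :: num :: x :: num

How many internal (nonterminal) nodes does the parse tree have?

[List [List [List [List [Item var]] :: [Item num]] :: [Item x]] :: [Item num]]

8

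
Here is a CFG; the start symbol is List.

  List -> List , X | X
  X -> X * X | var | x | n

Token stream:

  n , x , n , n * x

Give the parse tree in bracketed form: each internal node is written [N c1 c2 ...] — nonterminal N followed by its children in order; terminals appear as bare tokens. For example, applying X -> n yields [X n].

List
List , X
List , X , X
List , X , X , X
X , X , X , X
n , X , X , X
n , x , X , X
n , x , n , X
n , x , n , X * X
n , x , n , n * X
n , x , n , n * x

[List [List [List [List [X n]] , [X x]] , [X n]] , [X [X n] * [X x]]]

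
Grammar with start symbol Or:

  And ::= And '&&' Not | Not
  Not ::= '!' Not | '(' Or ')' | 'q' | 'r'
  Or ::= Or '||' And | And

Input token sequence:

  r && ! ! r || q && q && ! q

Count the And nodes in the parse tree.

5

[Or [Or [And [And [Not r]] && [Not ! [Not ! [Not r]]]]] || [And [And [And [Not q]] && [Not q]] && [Not ! [Not q]]]]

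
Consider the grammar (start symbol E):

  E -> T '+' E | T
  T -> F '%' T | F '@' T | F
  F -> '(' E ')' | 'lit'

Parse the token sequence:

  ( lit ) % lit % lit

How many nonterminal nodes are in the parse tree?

[E [T [F ( [E [T [F lit]]] )] % [T [F lit] % [T [F lit]]]]]

10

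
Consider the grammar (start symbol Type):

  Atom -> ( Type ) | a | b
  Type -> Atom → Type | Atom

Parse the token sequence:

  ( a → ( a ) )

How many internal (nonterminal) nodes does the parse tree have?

[Type [Atom ( [Type [Atom a] → [Type [Atom ( [Type [Atom a]] )]]] )]]

8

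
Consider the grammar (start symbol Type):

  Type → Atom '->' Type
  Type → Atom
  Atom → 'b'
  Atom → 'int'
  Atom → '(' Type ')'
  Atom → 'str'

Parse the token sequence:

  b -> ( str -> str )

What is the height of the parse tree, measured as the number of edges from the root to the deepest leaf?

[Type [Atom b] -> [Type [Atom ( [Type [Atom str] -> [Type [Atom str]]] )]]]

6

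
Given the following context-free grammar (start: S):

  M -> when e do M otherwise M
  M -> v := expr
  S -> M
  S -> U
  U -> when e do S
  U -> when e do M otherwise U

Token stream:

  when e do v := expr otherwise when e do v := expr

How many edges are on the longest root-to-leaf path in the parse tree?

[S [U when e do [M v := expr] otherwise [U when e do [S [M v := expr]]]]]

5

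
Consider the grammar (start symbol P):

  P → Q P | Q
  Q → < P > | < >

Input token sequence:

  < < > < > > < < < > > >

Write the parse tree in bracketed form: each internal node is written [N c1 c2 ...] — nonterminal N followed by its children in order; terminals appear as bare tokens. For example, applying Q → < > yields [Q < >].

[P [Q < [P [Q < >] [P [Q < >]]] >] [P [Q < [P [Q < [P [Q < >]] >]] >]]]

P
Q P
< P > P
< Q P > P
< < > P > P
< < > Q > P
< < > < > > P
< < > < > > Q
< < > < > > < P >
< < > < > > < Q >
< < > < > > < < P > >
< < > < > > < < Q > >
< < > < > > < < < > > >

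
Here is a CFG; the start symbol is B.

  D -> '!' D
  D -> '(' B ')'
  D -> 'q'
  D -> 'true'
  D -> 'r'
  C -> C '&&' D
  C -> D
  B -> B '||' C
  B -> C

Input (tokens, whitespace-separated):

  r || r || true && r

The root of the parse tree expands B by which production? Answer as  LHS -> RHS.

B -> B '||' C

[B [B [B [C [D r]]] || [C [D r]]] || [C [C [D true]] && [D r]]]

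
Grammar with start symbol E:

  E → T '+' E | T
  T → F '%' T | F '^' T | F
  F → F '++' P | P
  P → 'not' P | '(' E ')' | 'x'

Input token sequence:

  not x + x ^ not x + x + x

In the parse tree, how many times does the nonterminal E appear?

4

[E [T [F [P not [P x]]]] + [E [T [F [P x]] ^ [T [F [P not [P x]]]]] + [E [T [F [P x]]] + [E [T [F [P x]]]]]]]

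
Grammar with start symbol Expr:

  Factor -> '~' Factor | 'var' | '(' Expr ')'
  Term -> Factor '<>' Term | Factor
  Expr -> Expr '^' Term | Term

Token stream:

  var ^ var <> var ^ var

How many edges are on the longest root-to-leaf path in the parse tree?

5

[Expr [Expr [Expr [Term [Factor var]]] ^ [Term [Factor var] <> [Term [Factor var]]]] ^ [Term [Factor var]]]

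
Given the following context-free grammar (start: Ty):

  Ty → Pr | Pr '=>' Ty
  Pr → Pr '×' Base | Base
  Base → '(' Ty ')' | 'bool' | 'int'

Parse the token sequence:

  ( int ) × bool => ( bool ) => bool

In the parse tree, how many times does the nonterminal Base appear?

6

[Ty [Pr [Pr [Base ( [Ty [Pr [Base int]]] )]] × [Base bool]] => [Ty [Pr [Base ( [Ty [Pr [Base bool]]] )]] => [Ty [Pr [Base bool]]]]]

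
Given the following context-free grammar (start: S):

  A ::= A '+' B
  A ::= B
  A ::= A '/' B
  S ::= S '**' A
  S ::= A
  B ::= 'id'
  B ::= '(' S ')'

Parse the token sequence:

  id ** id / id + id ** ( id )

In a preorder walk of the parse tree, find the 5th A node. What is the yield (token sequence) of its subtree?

[S [S [S [A [B id]]] ** [A [A [A [B id]] / [B id]] + [B id]]] ** [A [B ( [S [A [B id]]] )]]]

( id )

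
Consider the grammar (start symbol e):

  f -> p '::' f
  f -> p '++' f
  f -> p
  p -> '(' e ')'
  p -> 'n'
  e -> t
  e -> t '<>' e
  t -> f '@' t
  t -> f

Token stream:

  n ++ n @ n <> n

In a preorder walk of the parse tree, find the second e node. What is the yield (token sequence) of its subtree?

n

[e [t [f [p n] ++ [f [p n]]] @ [t [f [p n]]]] <> [e [t [f [p n]]]]]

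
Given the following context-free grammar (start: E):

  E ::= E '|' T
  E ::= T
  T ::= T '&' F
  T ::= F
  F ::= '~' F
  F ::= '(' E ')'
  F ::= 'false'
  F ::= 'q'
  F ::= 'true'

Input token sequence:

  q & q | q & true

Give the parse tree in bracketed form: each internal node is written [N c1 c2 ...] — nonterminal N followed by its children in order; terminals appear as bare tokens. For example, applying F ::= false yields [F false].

E
E | T
T | T
T & F | T
F & F | T
q & F | T
q & q | T
q & q | T & F
q & q | F & F
q & q | q & F
q & q | q & true

[E [E [T [T [F q]] & [F q]]] | [T [T [F q]] & [F true]]]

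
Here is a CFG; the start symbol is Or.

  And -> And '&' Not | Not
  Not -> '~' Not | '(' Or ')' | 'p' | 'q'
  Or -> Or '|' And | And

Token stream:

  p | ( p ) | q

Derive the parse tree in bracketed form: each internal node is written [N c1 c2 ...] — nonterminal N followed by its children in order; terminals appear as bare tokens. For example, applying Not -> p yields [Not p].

Or
Or | And
Or | And | And
And | And | And
Not | And | And
p | And | And
p | Not | And
p | ( Or ) | And
p | ( And ) | And
p | ( Not ) | And
p | ( p ) | And
p | ( p ) | Not
p | ( p ) | q

[Or [Or [Or [And [Not p]]] | [And [Not ( [Or [And [Not p]]] )]]] | [And [Not q]]]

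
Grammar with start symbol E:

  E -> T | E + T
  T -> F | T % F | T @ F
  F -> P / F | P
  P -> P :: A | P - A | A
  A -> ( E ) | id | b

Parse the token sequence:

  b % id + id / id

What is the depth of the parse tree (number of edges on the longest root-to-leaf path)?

[E [E [T [T [F [P [A b]]]] % [F [P [A id]]]]] + [T [F [P [A id]] / [F [P [A id]]]]]]

7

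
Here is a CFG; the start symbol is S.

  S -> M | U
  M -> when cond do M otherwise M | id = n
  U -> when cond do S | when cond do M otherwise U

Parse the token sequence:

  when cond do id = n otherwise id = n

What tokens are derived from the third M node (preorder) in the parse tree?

[S [M when cond do [M id = n] otherwise [M id = n]]]

id = n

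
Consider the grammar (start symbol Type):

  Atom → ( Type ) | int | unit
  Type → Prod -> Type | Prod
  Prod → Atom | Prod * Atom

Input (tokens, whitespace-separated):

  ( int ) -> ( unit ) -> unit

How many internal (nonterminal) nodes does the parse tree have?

15

[Type [Prod [Atom ( [Type [Prod [Atom int]]] )]] -> [Type [Prod [Atom ( [Type [Prod [Atom unit]]] )]] -> [Type [Prod [Atom unit]]]]]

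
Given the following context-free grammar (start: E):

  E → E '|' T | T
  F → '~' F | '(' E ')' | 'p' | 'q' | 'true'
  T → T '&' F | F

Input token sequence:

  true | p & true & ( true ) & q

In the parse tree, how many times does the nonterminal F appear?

6

[E [E [T [F true]]] | [T [T [T [T [F p]] & [F true]] & [F ( [E [T [F true]]] )]] & [F q]]]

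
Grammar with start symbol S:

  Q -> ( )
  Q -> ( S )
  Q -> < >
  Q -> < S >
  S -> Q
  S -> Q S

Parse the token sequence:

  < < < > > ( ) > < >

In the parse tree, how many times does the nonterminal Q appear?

[S [Q < [S [Q < [S [Q < >]] >] [S [Q ( )]]] >] [S [Q < >]]]

5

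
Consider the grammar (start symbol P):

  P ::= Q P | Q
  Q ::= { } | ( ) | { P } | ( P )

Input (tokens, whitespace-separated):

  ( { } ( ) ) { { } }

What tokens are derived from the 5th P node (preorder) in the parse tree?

{ }

[P [Q ( [P [Q { }] [P [Q ( )]]] )] [P [Q { [P [Q { }]] }]]]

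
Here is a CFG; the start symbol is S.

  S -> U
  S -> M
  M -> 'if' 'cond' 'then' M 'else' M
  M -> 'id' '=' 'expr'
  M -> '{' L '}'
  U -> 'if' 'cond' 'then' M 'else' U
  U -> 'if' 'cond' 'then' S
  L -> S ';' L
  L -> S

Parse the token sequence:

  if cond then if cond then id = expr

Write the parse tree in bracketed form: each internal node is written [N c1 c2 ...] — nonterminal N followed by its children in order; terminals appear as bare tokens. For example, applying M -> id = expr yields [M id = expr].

S
U
if cond then S
if cond then U
if cond then if cond then S
if cond then if cond then M
if cond then if cond then id = expr

[S [U if cond then [S [U if cond then [S [M id = expr]]]]]]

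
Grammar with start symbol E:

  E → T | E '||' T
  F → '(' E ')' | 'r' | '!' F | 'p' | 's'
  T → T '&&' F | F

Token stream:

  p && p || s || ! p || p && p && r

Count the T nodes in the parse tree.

7

[E [E [E [E [T [T [F p]] && [F p]]] || [T [F s]]] || [T [F ! [F p]]]] || [T [T [T [F p]] && [F p]] && [F r]]]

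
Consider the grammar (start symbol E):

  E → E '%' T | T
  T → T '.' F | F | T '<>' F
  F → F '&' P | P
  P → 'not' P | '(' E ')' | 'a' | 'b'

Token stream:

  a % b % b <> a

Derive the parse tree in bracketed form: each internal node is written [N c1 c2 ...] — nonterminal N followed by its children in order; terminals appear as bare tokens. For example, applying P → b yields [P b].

[E [E [E [T [F [P a]]]] % [T [F [P b]]]] % [T [T [F [P b]]] <> [F [P a]]]]

E
E % T
E % T % T
T % T % T
F % T % T
P % T % T
a % T % T
a % F % T
a % P % T
a % b % T
a % b % T <> F
a % b % F <> F
a % b % P <> F
a % b % b <> F
a % b % b <> P
a % b % b <> a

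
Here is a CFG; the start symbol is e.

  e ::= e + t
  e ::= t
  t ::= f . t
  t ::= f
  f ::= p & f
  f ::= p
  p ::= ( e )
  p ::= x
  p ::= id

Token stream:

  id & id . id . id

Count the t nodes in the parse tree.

[e [t [f [p id] & [f [p id]]] . [t [f [p id]] . [t [f [p id]]]]]]

3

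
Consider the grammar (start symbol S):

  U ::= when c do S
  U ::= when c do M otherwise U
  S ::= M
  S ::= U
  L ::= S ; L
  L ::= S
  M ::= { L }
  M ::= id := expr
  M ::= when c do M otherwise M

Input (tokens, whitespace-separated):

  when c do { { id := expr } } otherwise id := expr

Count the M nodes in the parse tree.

5

[S [M when c do [M { [L [S [M { [L [S [M id := expr]]] }]]] }] otherwise [M id := expr]]]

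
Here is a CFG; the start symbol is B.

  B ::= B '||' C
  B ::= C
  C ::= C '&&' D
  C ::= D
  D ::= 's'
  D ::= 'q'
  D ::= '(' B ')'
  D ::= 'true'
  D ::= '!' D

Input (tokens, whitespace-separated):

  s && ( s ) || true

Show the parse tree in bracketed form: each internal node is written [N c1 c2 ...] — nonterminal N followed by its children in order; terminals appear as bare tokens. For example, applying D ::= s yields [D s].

B
B || C
C || C
C && D || C
D && D || C
s && D || C
s && ( B ) || C
s && ( C ) || C
s && ( D ) || C
s && ( s ) || C
s && ( s ) || D
s && ( s ) || true

[B [B [C [C [D s]] && [D ( [B [C [D s]]] )]]] || [C [D true]]]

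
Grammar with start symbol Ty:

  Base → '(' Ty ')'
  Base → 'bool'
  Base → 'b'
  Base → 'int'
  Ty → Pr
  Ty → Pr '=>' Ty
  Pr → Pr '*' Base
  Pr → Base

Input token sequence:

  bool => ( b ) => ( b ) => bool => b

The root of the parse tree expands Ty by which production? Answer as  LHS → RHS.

[Ty [Pr [Base bool]] => [Ty [Pr [Base ( [Ty [Pr [Base b]]] )]] => [Ty [Pr [Base ( [Ty [Pr [Base b]]] )]] => [Ty [Pr [Base bool]] => [Ty [Pr [Base b]]]]]]]

Ty → Pr '=>' Ty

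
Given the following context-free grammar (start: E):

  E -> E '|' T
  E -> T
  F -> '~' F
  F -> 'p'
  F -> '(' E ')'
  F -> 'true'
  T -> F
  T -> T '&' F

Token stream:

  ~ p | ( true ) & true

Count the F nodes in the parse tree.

[E [E [T [F ~ [F p]]]] | [T [T [F ( [E [T [F true]]] )]] & [F true]]]

5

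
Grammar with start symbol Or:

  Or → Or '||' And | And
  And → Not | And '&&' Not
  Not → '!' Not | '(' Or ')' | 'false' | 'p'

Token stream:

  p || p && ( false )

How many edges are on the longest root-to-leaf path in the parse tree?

[Or [Or [And [Not p]]] || [And [And [Not p]] && [Not ( [Or [And [Not false]]] )]]]

6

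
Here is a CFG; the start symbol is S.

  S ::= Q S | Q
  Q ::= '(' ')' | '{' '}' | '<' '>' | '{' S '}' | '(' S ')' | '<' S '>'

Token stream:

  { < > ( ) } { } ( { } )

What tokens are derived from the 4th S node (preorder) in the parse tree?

{ } ( { } )

[S [Q { [S [Q < >] [S [Q ( )]]] }] [S [Q { }] [S [Q ( [S [Q { }]] )]]]]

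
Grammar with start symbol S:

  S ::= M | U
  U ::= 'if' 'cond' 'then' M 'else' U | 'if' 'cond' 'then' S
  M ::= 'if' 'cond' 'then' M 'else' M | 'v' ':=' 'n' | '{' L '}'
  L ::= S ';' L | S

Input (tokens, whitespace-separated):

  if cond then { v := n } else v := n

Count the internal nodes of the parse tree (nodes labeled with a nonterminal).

[S [M if cond then [M { [L [S [M v := n]]] }] else [M v := n]]]

7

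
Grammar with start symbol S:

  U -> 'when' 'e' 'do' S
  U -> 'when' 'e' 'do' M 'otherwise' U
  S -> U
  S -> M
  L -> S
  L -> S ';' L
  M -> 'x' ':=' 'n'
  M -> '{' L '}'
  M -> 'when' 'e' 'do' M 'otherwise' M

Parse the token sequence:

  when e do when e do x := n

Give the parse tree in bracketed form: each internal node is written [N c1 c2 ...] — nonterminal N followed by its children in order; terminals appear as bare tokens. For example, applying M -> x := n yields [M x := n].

[S [U when e do [S [U when e do [S [M x := n]]]]]]

S
U
when e do S
when e do U
when e do when e do S
when e do when e do M
when e do when e do x := n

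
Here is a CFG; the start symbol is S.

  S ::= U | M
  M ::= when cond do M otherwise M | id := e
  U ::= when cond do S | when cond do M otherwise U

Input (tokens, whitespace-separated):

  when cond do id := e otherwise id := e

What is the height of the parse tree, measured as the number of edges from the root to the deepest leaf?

[S [M when cond do [M id := e] otherwise [M id := e]]]

3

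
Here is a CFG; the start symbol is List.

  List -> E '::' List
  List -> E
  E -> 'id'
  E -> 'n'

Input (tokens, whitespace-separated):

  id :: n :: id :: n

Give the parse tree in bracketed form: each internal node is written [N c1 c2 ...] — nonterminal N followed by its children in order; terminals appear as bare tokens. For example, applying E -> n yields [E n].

List
E :: List
id :: List
id :: E :: List
id :: n :: List
id :: n :: E :: List
id :: n :: id :: List
id :: n :: id :: E
id :: n :: id :: n

[List [E id] :: [List [E n] :: [List [E id] :: [List [E n]]]]]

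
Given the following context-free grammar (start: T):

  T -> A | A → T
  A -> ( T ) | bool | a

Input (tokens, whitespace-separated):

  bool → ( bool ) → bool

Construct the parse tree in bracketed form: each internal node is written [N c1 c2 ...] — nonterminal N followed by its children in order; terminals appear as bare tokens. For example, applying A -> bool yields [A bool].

[T [A bool] → [T [A ( [T [A bool]] )] → [T [A bool]]]]

T
A → T
bool → T
bool → A → T
bool → ( T ) → T
bool → ( A ) → T
bool → ( bool ) → T
bool → ( bool ) → A
bool → ( bool ) → bool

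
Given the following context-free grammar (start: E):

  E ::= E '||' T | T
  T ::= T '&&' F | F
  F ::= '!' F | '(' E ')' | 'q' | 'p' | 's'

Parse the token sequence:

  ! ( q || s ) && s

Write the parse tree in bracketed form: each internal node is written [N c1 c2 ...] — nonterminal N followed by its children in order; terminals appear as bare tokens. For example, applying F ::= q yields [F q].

[E [T [T [F ! [F ( [E [E [T [F q]]] || [T [F s]]] )]]] && [F s]]]

E
T
T && F
F && F
! F && F
! ( E ) && F
! ( E || T ) && F
! ( T || T ) && F
! ( F || T ) && F
! ( q || T ) && F
! ( q || F ) && F
! ( q || s ) && F
! ( q || s ) && s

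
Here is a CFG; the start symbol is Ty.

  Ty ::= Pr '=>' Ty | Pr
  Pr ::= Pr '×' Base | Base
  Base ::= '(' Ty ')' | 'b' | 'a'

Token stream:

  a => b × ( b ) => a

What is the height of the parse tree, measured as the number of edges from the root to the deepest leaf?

[Ty [Pr [Base a]] => [Ty [Pr [Pr [Base b]] × [Base ( [Ty [Pr [Base b]]] )]] => [Ty [Pr [Base a]]]]]

7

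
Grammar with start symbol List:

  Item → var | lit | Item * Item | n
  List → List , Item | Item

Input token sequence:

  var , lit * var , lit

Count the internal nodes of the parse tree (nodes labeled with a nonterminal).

8

[List [List [List [Item var]] , [Item [Item lit] * [Item var]]] , [Item lit]]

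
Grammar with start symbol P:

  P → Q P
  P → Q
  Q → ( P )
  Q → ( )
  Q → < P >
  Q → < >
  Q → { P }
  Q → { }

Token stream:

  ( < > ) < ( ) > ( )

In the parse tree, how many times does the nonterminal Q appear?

[P [Q ( [P [Q < >]] )] [P [Q < [P [Q ( )]] >] [P [Q ( )]]]]

5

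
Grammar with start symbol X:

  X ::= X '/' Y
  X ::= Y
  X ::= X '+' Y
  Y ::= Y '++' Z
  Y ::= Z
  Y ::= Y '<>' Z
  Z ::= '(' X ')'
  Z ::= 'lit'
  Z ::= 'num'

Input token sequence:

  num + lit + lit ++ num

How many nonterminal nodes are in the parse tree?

[X [X [X [Y [Z num]]] + [Y [Z lit]]] + [Y [Y [Z lit]] ++ [Z num]]]

11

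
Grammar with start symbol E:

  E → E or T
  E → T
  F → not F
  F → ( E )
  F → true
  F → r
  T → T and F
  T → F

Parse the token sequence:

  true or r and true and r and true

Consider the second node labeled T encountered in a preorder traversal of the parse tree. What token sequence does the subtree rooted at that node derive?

[E [E [T [F true]]] or [T [T [T [T [F r]] and [F true]] and [F r]] and [F true]]]

r and true and r and true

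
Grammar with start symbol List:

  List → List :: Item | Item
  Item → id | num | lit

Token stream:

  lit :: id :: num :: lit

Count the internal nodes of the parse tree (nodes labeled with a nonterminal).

[List [List [List [List [Item lit]] :: [Item id]] :: [Item num]] :: [Item lit]]

8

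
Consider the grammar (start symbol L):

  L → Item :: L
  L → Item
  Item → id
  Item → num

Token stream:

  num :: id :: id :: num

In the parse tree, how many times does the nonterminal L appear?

[L [Item num] :: [L [Item id] :: [L [Item id] :: [L [Item num]]]]]

4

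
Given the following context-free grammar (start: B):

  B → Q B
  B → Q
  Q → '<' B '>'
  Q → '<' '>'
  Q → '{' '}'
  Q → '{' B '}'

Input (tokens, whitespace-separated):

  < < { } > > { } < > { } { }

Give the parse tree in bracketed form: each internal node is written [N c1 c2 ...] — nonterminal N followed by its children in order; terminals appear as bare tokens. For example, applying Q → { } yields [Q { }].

B
Q B
< B > B
< Q > B
< < B > > B
< < Q > > B
< < { } > > B
< < { } > > Q B
< < { } > > { } B
< < { } > > { } Q B
< < { } > > { } < > B
< < { } > > { } < > Q B
< < { } > > { } < > { } B
< < { } > > { } < > { } Q
< < { } > > { } < > { } { }

[B [Q < [B [Q < [B [Q { }]] >]] >] [B [Q { }] [B [Q < >] [B [Q { }] [B [Q { }]]]]]]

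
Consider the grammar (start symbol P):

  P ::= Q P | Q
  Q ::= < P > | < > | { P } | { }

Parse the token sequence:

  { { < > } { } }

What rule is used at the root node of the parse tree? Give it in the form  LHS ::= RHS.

P ::= Q

[P [Q { [P [Q { [P [Q < >]] }] [P [Q { }]]] }]]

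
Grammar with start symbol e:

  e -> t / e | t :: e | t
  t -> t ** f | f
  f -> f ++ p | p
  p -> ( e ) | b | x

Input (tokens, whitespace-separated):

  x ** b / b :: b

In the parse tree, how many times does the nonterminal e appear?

3

[e [t [t [f [p x]]] ** [f [p b]]] / [e [t [f [p b]]] :: [e [t [f [p b]]]]]]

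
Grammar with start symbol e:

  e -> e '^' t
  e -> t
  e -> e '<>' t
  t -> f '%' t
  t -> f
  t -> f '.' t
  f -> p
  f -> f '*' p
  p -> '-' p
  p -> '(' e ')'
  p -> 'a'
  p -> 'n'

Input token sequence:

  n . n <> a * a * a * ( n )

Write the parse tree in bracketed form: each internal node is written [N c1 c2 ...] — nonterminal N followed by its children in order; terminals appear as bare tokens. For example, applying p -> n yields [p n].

e
e <> t
t <> t
f . t <> t
p . t <> t
n . t <> t
n . f <> t
n . p <> t
n . n <> t
n . n <> f
n . n <> f * p
n . n <> f * p * p
n . n <> f * p * p * p
n . n <> p * p * p * p
n . n <> a * p * p * p
n . n <> a * a * p * p
n . n <> a * a * a * p
n . n <> a * a * a * ( e )
n . n <> a * a * a * ( t )
n . n <> a * a * a * ( f )
n . n <> a * a * a * ( p )
n . n <> a * a * a * ( n )

[e [e [t [f [p n]] . [t [f [p n]]]]] <> [t [f [f [f [f [p a]] * [p a]] * [p a]] * [p ( [e [t [f [p n]]]] )]]]]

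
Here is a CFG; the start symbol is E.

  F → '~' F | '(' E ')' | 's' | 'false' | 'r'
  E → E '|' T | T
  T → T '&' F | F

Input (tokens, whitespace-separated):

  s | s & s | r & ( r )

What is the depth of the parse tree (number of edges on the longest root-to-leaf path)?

6

[E [E [E [T [F s]]] | [T [T [F s]] & [F s]]] | [T [T [F r]] & [F ( [E [T [F r]]] )]]]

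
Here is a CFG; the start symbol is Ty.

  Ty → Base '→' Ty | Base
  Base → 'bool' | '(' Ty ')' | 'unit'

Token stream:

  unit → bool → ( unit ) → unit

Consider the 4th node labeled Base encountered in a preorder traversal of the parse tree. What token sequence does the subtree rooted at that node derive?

[Ty [Base unit] → [Ty [Base bool] → [Ty [Base ( [Ty [Base unit]] )] → [Ty [Base unit]]]]]

unit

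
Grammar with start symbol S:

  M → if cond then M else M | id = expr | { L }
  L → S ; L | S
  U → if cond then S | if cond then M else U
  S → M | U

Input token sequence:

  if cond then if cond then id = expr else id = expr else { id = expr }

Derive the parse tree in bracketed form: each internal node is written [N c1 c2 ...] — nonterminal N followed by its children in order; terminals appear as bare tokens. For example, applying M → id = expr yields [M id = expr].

[S [M if cond then [M if cond then [M id = expr] else [M id = expr]] else [M { [L [S [M id = expr]]] }]]]

S
M
if cond then M else M
if cond then if cond then M else M else M
if cond then if cond then id = expr else M else M
if cond then if cond then id = expr else id = expr else M
if cond then if cond then id = expr else id = expr else { L }
if cond then if cond then id = expr else id = expr else { S }
if cond then if cond then id = expr else id = expr else { M }
if cond then if cond then id = expr else id = expr else { id = expr }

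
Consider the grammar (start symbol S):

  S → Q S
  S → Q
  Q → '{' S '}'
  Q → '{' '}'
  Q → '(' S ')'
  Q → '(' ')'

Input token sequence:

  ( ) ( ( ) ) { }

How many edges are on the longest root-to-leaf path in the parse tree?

5

[S [Q ( )] [S [Q ( [S [Q ( )]] )] [S [Q { }]]]]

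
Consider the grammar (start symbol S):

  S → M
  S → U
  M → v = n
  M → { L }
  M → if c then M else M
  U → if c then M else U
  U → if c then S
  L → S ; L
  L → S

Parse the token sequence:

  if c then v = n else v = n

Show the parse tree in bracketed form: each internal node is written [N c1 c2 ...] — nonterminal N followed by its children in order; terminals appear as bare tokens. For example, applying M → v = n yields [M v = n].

[S [M if c then [M v = n] else [M v = n]]]

S
M
if c then M else M
if c then v = n else M
if c then v = n else v = n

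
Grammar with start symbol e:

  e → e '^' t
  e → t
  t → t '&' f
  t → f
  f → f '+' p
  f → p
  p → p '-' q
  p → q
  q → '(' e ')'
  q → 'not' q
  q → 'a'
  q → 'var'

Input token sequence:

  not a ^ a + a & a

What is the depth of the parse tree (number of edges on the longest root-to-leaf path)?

[e [e [t [f [p [q not [q a]]]]]] ^ [t [t [f [f [p [q a]]] + [p [q a]]]] & [f [p [q a]]]]]

7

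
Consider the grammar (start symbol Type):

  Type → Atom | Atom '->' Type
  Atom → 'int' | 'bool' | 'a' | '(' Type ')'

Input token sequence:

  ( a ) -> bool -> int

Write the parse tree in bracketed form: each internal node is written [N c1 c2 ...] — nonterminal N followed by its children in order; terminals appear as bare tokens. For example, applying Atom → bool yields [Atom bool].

Type
Atom -> Type
( Type ) -> Type
( Atom ) -> Type
( a ) -> Type
( a ) -> Atom -> Type
( a ) -> bool -> Type
( a ) -> bool -> Atom
( a ) -> bool -> int

[Type [Atom ( [Type [Atom a]] )] -> [Type [Atom bool] -> [Type [Atom int]]]]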